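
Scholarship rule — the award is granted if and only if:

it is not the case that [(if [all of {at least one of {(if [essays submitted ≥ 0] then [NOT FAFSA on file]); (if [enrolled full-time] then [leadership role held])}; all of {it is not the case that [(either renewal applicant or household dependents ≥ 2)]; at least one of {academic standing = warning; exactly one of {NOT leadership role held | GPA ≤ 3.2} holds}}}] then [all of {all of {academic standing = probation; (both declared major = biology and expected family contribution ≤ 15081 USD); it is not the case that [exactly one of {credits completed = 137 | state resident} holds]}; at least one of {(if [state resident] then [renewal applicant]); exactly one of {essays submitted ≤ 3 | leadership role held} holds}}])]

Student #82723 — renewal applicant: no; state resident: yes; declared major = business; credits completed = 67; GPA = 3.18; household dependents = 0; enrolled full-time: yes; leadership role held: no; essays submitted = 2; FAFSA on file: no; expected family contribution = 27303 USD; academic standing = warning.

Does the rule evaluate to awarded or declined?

Atomic conditions:
  essays submitted ≥ 0: 2 ≥ 0 is true
  NOT FAFSA on file: no → true
  enrolled full-time: yes → true
  leadership role held: no → false
  renewal applicant: no → false
  household dependents ≥ 2: 0 ≥ 2 is false
  academic standing = warning: warning == warning is true
  NOT leadership role held: no → true
  GPA ≤ 3.2: 3.18 ≤ 3.2 is true
  academic standing = probation: warning == probation is false
  declared major = biology: business == biology is false
  expected family contribution ≤ 15081 USD: 27303 ≤ 15081 is false
  credits completed = 137: 67 == 137 is false
  state resident: yes → true
  essays submitted ≤ 3: 2 ≤ 3 is true
Combine:
[1.1.1.1] true → true = true
[1.1.1.2] true → false = false
[1.1.1] true OR false = true
[1.1.2.1.1] false OR false = false
[1.1.2.1] NOT false = true
[1.1.2.2.2] exactly-one(true, true) = false
[1.1.2.2] true OR false = true
[1.1.2] true AND true = true
[1.1] true AND true = true
[1.2.1.2] false AND false = false
[1.2.1.3.1] exactly-one(false, true) = true
[1.2.1.3] NOT true = false
[1.2.1] false AND false AND false = false
[1.2.2.1] true → false = false
[1.2.2.2] exactly-one(true, false) = true
[1.2.2] false OR true = true
[1.2] false AND true = false
[1] true → false = false
[root] NOT false = true
Overall: true → awarded

Awarded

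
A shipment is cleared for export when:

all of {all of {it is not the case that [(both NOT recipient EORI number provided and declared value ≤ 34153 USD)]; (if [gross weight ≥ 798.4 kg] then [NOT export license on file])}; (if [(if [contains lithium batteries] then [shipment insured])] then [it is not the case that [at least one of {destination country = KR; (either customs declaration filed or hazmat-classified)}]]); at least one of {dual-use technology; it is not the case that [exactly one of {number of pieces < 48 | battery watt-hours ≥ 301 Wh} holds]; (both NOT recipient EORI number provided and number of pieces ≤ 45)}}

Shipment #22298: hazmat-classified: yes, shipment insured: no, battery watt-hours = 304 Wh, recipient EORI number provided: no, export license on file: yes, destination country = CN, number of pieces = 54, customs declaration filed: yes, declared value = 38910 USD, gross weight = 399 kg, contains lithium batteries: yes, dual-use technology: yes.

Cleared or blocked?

Cleared

Atomic conditions:
  NOT recipient EORI number provided: no → true
  declared value ≤ 34153 USD: 38910 ≤ 34153 is false
  gross weight ≥ 798.4 kg: 399 ≥ 798.4 is false
  NOT export license on file: yes → false
  contains lithium batteries: yes → true
  shipment insured: no → false
  destination country = KR: CN == KR is false
  customs declaration filed: yes → true
  hazmat-classified: yes → true
  dual-use technology: yes → true
  number of pieces < 48: 54 < 48 is false
  battery watt-hours ≥ 301 Wh: 304 ≥ 301 is true
  number of pieces ≤ 45: 54 ≤ 45 is false
Combine:
[1.1.1] true AND false = false
[1.1] NOT false = true
[1.2] false → false (antecedent false ⇒ implication holds) = true
[1] true AND true = true
[2.1] true → false = false
[2.2.1.2] true OR true = true
[2.2.1] false OR true = true
[2.2] NOT true = false
[2] false → false (antecedent false ⇒ implication holds) = true
[3.2.1] exactly-one(false, true) = true
[3.2] NOT true = false
[3.3] true AND false = false
[3] true OR false OR false = true
[root] true AND true AND true = true
Overall: true → cleared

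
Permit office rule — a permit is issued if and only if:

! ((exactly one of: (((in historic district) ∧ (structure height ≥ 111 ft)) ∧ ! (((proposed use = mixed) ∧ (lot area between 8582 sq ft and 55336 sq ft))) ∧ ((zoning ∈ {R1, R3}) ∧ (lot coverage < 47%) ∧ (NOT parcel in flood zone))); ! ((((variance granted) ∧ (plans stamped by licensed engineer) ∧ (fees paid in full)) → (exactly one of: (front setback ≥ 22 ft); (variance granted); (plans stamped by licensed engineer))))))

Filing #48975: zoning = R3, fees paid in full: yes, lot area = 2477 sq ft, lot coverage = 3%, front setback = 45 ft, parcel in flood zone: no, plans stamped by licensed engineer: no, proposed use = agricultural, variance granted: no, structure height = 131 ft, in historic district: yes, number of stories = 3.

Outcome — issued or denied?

Denied

Atomic conditions:
  in historic district: yes → true
  structure height ≥ 111 ft: 131 ≥ 111 is true
  proposed use = mixed: agricultural == mixed is false
  lot area between 8582 sq ft and 55336 sq ft: 2477 in [8582, 55336] is false
  zoning ∈ {R1, R3}: R3 is in the set → true
  lot coverage < 47%: 3 < 47 is true
  NOT parcel in flood zone: no → true
  variance granted: no → false
  plans stamped by licensed engineer: no → false
  fees paid in full: yes → true
  front setback ≥ 22 ft: 45 ≥ 22 is true
Combine:
[1.1.1] true AND true = true
[1.1.2.1] false AND false = false
[1.1.2] NOT false = true
[1.1.3] true AND true AND true = true
[1.1] true AND true AND true = true
[1.2.1.1] false AND false AND true = false
[1.2.1.2] exactly-one(true, false, false) = true
[1.2.1] false → true (antecedent false ⇒ implication holds) = true
[1.2] NOT true = false
[1] exactly-one(true, false) = true
[root] NOT true = false
Overall: false → denied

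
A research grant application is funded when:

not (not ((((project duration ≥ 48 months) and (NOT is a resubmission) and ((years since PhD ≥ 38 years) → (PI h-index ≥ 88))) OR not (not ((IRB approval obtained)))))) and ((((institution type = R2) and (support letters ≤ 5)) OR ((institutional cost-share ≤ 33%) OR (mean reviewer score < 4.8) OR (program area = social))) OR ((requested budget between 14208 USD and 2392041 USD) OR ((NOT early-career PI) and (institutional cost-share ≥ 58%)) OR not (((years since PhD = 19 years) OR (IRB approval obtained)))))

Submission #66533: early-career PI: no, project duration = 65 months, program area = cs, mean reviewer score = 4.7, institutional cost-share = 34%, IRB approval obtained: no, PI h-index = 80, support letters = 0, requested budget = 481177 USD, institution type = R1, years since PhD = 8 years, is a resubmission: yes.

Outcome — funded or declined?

Atomic conditions:
  project duration ≥ 48 months: 65 ≥ 48 is true
  NOT is a resubmission: yes → false
  years since PhD ≥ 38 years: 8 ≥ 38 is false
  PI h-index ≥ 88: 80 ≥ 88 is false
  IRB approval obtained: no → false
  institution type = R2: R1 == R2 is false
  support letters ≤ 5: 0 ≤ 5 is true
  institutional cost-share ≤ 33%: 34 ≤ 33 is false
  mean reviewer score < 4.8: 4.7 < 4.8 is true
  program area = social: cs == social is false
  requested budget between 14208 USD and 2392041 USD: 481177 in [14208, 2392041] is true
  NOT early-career PI: no → true
  institutional cost-share ≥ 58%: 34 ≥ 58 is false
  years since PhD = 19 years: 8 == 19 is false
Combine:
[1.1.1.1.3] false → false (antecedent false ⇒ implication holds) = true
[1.1.1.1] true AND false AND true = false
[1.1.1.2.1] NOT false = true
[1.1.1.2] NOT true = false
[1.1.1] false OR false = false
[1.1] NOT false = true
[1] NOT true = false
[2.1.1] false AND true = false
[2.1.2] false OR true OR false = true
[2.1] false OR true = true
[2.2.2] true AND false = false
[2.2.3.1] false OR false = false
[2.2.3] NOT false = true
[2.2] true OR false OR true = true
[2] true OR true = true
[root] false AND true = false
Overall: false → declined

Declined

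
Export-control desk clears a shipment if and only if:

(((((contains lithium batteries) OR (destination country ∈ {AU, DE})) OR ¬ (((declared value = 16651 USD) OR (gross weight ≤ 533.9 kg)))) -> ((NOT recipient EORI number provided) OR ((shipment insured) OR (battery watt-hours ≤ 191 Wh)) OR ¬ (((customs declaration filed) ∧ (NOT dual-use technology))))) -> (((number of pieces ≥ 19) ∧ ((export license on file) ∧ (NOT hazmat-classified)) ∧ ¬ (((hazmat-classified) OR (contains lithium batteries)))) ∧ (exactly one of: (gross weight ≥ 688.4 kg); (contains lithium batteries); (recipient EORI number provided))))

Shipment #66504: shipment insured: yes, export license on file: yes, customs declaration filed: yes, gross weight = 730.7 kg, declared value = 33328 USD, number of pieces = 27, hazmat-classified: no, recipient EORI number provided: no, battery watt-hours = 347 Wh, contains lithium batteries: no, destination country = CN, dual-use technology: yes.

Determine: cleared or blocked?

Atomic conditions:
  contains lithium batteries: no → false
  destination country ∈ {AU, DE}: CN is not in the set → false
  declared value = 16651 USD: 33328 == 16651 is false
  gross weight ≤ 533.9 kg: 730.7 ≤ 533.9 is false
  NOT recipient EORI number provided: no → true
  shipment insured: yes → true
  battery watt-hours ≤ 191 Wh: 347 ≤ 191 is false
  customs declaration filed: yes → true
  NOT dual-use technology: yes → false
  number of pieces ≥ 19: 27 ≥ 19 is true
  export license on file: yes → true
  NOT hazmat-classified: no → true
  hazmat-classified: no → false
  gross weight ≥ 688.4 kg: 730.7 ≥ 688.4 is true
  recipient EORI number provided: no → false
Combine:
[1.1.1] false OR false = false
[1.1.2.1] false OR false = false
[1.1.2] NOT false = true
[1.1] false OR true = true
[1.2.2] true OR false = true
[1.2.3.1] true AND false = false
[1.2.3] NOT false = true
[1.2] true OR true OR true = true
[1] true → true = true
[2.1.2] true AND true = true
[2.1.3.1] false OR false = false
[2.1.3] NOT false = true
[2.1] true AND true AND true = true
[2.2] exactly-one(true, false, false) = true
[2] true AND true = true
[root] true → true = true
Overall: true → cleared

Cleared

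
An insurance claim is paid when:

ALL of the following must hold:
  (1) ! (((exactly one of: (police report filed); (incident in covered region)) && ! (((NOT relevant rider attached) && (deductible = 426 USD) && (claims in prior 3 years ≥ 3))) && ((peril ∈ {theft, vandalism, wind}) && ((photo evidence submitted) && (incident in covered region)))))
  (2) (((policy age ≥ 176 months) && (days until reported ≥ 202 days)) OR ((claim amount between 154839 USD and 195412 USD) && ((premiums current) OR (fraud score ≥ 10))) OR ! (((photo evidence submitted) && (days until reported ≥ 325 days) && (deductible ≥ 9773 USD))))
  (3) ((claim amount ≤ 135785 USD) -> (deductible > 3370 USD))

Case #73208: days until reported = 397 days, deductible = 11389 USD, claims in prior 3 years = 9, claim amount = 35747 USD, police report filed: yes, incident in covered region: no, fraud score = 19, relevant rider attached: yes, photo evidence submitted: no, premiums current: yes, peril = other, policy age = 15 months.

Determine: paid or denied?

Paid

Atomic conditions:
  police report filed: yes → true
  incident in covered region: no → false
  NOT relevant rider attached: yes → false
  deductible = 426 USD: 11389 == 426 is false
  claims in prior 3 years ≥ 3: 9 ≥ 3 is true
  peril ∈ {theft, vandalism, wind}: other is not in the set → false
  photo evidence submitted: no → false
  policy age ≥ 176 months: 15 ≥ 176 is false
  days until reported ≥ 202 days: 397 ≥ 202 is true
  claim amount between 154839 USD and 195412 USD: 35747 in [154839, 195412] is false
  premiums current: yes → true
  fraud score ≥ 10: 19 ≥ 10 is true
  days until reported ≥ 325 days: 397 ≥ 325 is true
  deductible ≥ 9773 USD: 11389 ≥ 9773 is true
  claim amount ≤ 135785 USD: 35747 ≤ 135785 is true
  deductible > 3370 USD: 11389 > 3370 is true
Combine:
[1.1.1] exactly-one(true, false) = true
[1.1.2.1] false AND false AND true = false
[1.1.2] NOT false = true
[1.1.3.2] false AND false = false
[1.1.3] false AND false = false
[1.1] true AND true AND false = false
[1] NOT false = true
[2.1] false AND true = false
[2.2.2] true OR true = true
[2.2] false AND true = false
[2.3.1] false AND true AND true = false
[2.3] NOT false = true
[2] false OR false OR true = true
[3] true → true = true
[root] true AND true AND true = true
Overall: true → paid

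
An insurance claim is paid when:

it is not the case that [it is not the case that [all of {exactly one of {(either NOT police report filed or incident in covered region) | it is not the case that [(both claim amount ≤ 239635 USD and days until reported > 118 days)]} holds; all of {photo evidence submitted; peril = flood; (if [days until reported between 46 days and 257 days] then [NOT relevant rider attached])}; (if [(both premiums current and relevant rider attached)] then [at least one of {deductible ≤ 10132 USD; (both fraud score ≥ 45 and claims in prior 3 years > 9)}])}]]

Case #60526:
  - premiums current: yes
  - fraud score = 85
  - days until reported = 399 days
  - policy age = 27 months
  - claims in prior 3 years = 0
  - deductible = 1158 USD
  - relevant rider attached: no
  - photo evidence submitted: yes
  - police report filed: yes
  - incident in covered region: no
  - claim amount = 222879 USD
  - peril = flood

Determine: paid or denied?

Atomic conditions:
  NOT police report filed: yes → false
  incident in covered region: no → false
  claim amount ≤ 239635 USD: 222879 ≤ 239635 is true
  days until reported > 118 days: 399 > 118 is true
  photo evidence submitted: yes → true
  peril = flood: flood == flood is true
  days until reported between 46 days and 257 days: 399 in [46, 257] is false
  NOT relevant rider attached: no → true
  premiums current: yes → true
  relevant rider attached: no → false
  deductible ≤ 10132 USD: 1158 ≤ 10132 is true
  fraud score ≥ 45: 85 ≥ 45 is true
  claims in prior 3 years > 9: 0 > 9 is false
Combine:
[1.1.1.1] false OR false = false
[1.1.1.2.1] true AND true = true
[1.1.1.2] NOT true = false
[1.1.1] exactly-one(false, false) = false
[1.1.2.3] false → true (antecedent false ⇒ implication holds) = true
[1.1.2] true AND true AND true = true
[1.1.3.1] true AND false = false
[1.1.3.2.2] true AND false = false
[1.1.3.2] true OR false = true
[1.1.3] false → true (antecedent false ⇒ implication holds) = true
[1.1] false AND true AND true = false
[1] NOT false = true
[root] NOT true = false
Overall: false → denied

Denied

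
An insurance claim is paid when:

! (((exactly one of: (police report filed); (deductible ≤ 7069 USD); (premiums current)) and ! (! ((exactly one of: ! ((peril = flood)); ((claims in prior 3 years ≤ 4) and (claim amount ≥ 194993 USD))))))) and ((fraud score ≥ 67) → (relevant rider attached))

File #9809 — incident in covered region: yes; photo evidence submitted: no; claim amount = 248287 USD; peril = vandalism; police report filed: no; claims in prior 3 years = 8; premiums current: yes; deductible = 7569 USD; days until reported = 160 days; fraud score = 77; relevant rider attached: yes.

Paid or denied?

Denied

Atomic conditions:
  police report filed: no → false
  deductible ≤ 7069 USD: 7569 ≤ 7069 is false
  premiums current: yes → true
  peril = flood: vandalism == flood is false
  claims in prior 3 years ≤ 4: 8 ≤ 4 is false
  claim amount ≥ 194993 USD: 248287 ≥ 194993 is true
  fraud score ≥ 67: 77 ≥ 67 is true
  relevant rider attached: yes → true
Combine:
[1.1.1] exactly-one(false, false, true) = true
[1.1.2.1.1.1] NOT false = true
[1.1.2.1.1.2] false AND true = false
[1.1.2.1.1] exactly-one(true, false) = true
[1.1.2.1] NOT true = false
[1.1.2] NOT false = true
[1.1] true AND true = true
[1] NOT true = false
[2] true → true = true
[root] false AND true = false
Overall: false → denied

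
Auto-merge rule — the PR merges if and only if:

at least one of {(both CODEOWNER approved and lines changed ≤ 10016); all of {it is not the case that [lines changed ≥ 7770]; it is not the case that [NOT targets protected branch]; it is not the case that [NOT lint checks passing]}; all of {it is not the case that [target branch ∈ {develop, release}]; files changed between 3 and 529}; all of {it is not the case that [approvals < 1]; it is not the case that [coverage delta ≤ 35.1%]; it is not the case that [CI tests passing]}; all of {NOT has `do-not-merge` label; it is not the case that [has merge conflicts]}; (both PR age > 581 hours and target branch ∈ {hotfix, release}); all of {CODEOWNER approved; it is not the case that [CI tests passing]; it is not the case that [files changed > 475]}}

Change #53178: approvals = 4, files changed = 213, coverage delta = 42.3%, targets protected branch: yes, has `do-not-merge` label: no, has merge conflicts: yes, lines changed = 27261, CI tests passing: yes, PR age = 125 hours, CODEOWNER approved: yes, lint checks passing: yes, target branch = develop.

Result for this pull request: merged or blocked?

Atomic conditions:
  CODEOWNER approved: yes → true
  lines changed ≤ 10016: 27261 ≤ 10016 is false
  lines changed ≥ 7770: 27261 ≥ 7770 is true
  NOT targets protected branch: yes → false
  NOT lint checks passing: yes → false
  target branch ∈ {develop, release}: develop is in the set → true
  files changed between 3 and 529: 213 in [3, 529] is true
  approvals < 1: 4 < 1 is false
  coverage delta ≤ 35.1%: 42.3 ≤ 35.1 is false
  CI tests passing: yes → true
  NOT has `do-not-merge` label: no → true
  has merge conflicts: yes → true
  PR age > 581 hours: 125 > 581 is false
  target branch ∈ {hotfix, release}: develop is not in the set → false
  files changed > 475: 213 > 475 is false
Combine:
[1] true AND false = false
[2.1] NOT true = false
[2.2] NOT false = true
[2.3] NOT false = true
[2] false AND true AND true = false
[3.1] NOT true = false
[3] false AND true = false
[4.1] NOT false = true
[4.2] NOT false = true
[4.3] NOT true = false
[4] true AND true AND false = false
[5.2] NOT true = false
[5] true AND false = false
[6] false AND false = false
[7.2] NOT true = false
[7.3] NOT false = true
[7] true AND false AND true = false
[root] false OR false OR false OR false OR false OR false OR false = false
Overall: false → blocked

Blocked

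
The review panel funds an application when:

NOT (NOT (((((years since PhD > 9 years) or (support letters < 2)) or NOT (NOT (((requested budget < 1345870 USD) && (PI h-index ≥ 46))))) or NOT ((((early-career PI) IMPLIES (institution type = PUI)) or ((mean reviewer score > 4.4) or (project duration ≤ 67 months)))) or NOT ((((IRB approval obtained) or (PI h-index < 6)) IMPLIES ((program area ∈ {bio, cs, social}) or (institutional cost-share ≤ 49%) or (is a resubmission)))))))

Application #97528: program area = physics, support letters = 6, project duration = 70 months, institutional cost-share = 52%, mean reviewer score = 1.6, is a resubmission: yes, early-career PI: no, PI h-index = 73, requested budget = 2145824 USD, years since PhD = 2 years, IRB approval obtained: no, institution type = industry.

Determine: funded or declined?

Atomic conditions:
  years since PhD > 9 years: 2 > 9 is false
  support letters < 2: 6 < 2 is false
  requested budget < 1345870 USD: 2145824 < 1345870 is false
  PI h-index ≥ 46: 73 ≥ 46 is true
  early-career PI: no → false
  institution type = PUI: industry == PUI is false
  mean reviewer score > 4.4: 1.6 > 4.4 is false
  project duration ≤ 67 months: 70 ≤ 67 is false
  IRB approval obtained: no → false
  PI h-index < 6: 73 < 6 is false
  program area ∈ {bio, cs, social}: physics is not in the set → false
  institutional cost-share ≤ 49%: 52 ≤ 49 is false
  is a resubmission: yes → true
Combine:
[1.1.1.1] false OR false = false
[1.1.1.2.1.1] false AND true = false
[1.1.1.2.1] NOT false = true
[1.1.1.2] NOT true = false
[1.1.1] false OR false = false
[1.1.2.1.1] false → false (antecedent false ⇒ implication holds) = true
[1.1.2.1.2] false OR false = false
[1.1.2.1] true OR false = true
[1.1.2] NOT true = false
[1.1.3.1.1] false OR false = false
[1.1.3.1.2] false OR false OR true = true
[1.1.3.1] false → true (antecedent false ⇒ implication holds) = true
[1.1.3] NOT true = false
[1.1] false OR false OR false = false
[1] NOT false = true
[root] NOT true = false
Overall: false → declined

Declined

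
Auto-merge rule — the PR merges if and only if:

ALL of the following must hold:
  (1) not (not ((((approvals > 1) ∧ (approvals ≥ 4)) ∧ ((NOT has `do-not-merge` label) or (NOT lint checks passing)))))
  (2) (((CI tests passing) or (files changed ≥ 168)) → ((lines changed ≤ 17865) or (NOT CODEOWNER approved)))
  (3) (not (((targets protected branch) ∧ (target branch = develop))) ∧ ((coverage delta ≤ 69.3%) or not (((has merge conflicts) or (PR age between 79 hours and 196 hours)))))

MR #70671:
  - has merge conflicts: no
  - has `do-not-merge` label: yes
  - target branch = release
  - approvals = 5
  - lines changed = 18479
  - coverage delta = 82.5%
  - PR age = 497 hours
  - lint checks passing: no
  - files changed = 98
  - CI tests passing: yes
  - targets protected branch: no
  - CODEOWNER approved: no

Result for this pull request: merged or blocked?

Merged

Atomic conditions:
  approvals > 1: 5 > 1 is true
  approvals ≥ 4: 5 ≥ 4 is true
  NOT has `do-not-merge` label: yes → false
  NOT lint checks passing: no → true
  CI tests passing: yes → true
  files changed ≥ 168: 98 ≥ 168 is false
  lines changed ≤ 17865: 18479 ≤ 17865 is false
  NOT CODEOWNER approved: no → true
  targets protected branch: no → false
  target branch = develop: release == develop is false
  coverage delta ≤ 69.3%: 82.5 ≤ 69.3 is false
  has merge conflicts: no → false
  PR age between 79 hours and 196 hours: 497 in [79, 196] is false
Combine:
[1.1.1.1] true AND true = true
[1.1.1.2] false OR true = true
[1.1.1] true AND true = true
[1.1] NOT true = false
[1] NOT false = true
[2.1] true OR false = true
[2.2] false OR true = true
[2] true → true = true
[3.1.1] false AND false = false
[3.1] NOT false = true
[3.2.2.1] false OR false = false
[3.2.2] NOT false = true
[3.2] false OR true = true
[3] true AND true = true
[root] true AND true AND true = true
Overall: true → merged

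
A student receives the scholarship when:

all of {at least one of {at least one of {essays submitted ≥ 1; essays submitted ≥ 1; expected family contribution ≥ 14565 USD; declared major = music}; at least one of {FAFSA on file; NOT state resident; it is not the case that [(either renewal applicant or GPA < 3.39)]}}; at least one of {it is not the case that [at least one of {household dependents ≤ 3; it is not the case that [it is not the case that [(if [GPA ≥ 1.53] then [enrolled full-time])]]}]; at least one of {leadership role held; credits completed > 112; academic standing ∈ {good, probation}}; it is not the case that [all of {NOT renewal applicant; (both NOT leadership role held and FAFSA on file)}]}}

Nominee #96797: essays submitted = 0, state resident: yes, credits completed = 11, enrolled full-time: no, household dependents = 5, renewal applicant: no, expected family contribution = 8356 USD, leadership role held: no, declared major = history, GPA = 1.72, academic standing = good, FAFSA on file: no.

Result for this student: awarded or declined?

Declined

Atomic conditions:
  essays submitted ≥ 1: 0 ≥ 1 is false
  expected family contribution ≥ 14565 USD: 8356 ≥ 14565 is false
  declared major = music: history == music is false
  FAFSA on file: no → false
  NOT state resident: yes → false
  renewal applicant: no → false
  GPA < 3.39: 1.72 < 3.39 is true
  household dependents ≤ 3: 5 ≤ 3 is false
  GPA ≥ 1.53: 1.72 ≥ 1.53 is true
  enrolled full-time: no → false
  leadership role held: no → false
  credits completed > 112: 11 > 112 is false
  academic standing ∈ {good, probation}: good is in the set → true
  NOT renewal applicant: no → true
  NOT leadership role held: no → true
Combine:
[1.1] false OR false OR false OR false = false
[1.2.3.1] false OR true = true
[1.2.3] NOT true = false
[1.2] false OR false OR false = false
[1] false OR false = false
[2.1.1.2.1.1] true → false = false
[2.1.1.2.1] NOT false = true
[2.1.1.2] NOT true = false
[2.1.1] false OR false = false
[2.1] NOT false = true
[2.2] false OR false OR true = true
[2.3.1.2] true AND false = false
[2.3.1] true AND false = false
[2.3] NOT false = true
[2] true OR true OR true = true
[root] false AND true = false
Overall: false → declined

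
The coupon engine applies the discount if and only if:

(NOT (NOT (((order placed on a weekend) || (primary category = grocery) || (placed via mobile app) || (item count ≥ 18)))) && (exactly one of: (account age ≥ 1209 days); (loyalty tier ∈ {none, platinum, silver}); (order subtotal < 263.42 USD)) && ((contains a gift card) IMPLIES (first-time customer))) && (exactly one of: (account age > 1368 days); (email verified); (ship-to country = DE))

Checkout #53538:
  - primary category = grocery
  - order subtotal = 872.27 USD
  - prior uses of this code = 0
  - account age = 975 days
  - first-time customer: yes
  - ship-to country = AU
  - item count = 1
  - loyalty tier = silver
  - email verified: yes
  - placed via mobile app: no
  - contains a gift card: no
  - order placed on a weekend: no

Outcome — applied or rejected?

Atomic conditions:
  order placed on a weekend: no → false
  primary category = grocery: grocery == grocery is true
  placed via mobile app: no → false
  item count ≥ 18: 1 ≥ 18 is false
  account age ≥ 1209 days: 975 ≥ 1209 is false
  loyalty tier ∈ {none, platinum, silver}: silver is in the set → true
  order subtotal < 263.42 USD: 872.27 < 263.42 is false
  contains a gift card: no → false
  first-time customer: yes → true
  account age > 1368 days: 975 > 1368 is false
  email verified: yes → true
  ship-to country = DE: AU == DE is false
Combine:
[1.1.1.1] false OR true OR false OR false = true
[1.1.1] NOT true = false
[1.1] NOT false = true
[1.2] exactly-one(false, true, false) = true
[1.3] false → true (antecedent false ⇒ implication holds) = true
[1] true AND true AND true = true
[2] exactly-one(false, true, false) = true
[root] true AND true = true
Overall: true → applied

Applied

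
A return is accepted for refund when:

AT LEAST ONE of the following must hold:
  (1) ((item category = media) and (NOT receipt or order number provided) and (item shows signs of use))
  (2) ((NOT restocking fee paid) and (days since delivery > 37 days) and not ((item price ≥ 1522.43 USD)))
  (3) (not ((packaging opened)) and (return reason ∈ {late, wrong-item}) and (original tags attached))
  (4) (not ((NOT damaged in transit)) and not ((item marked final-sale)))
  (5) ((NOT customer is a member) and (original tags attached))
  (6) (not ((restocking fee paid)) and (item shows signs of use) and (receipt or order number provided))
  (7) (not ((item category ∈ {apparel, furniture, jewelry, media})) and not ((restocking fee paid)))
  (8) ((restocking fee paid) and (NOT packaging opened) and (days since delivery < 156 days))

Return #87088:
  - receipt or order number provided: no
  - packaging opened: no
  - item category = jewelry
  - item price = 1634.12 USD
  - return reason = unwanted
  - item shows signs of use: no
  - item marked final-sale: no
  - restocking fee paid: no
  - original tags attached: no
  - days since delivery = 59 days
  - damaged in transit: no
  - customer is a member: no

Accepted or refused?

Refused

Atomic conditions:
  item category = media: jewelry == media is false
  NOT receipt or order number provided: no → true
  item shows signs of use: no → false
  NOT restocking fee paid: no → true
  days since delivery > 37 days: 59 > 37 is true
  item price ≥ 1522.43 USD: 1634.12 ≥ 1522.43 is true
  packaging opened: no → false
  return reason ∈ {late, wrong-item}: unwanted is not in the set → false
  original tags attached: no → false
  NOT damaged in transit: no → true
  item marked final-sale: no → false
  NOT customer is a member: no → true
  restocking fee paid: no → false
  receipt or order number provided: no → false
  item category ∈ {apparel, furniture, jewelry, media}: jewelry is in the set → true
  NOT packaging opened: no → true
  days since delivery < 156 days: 59 < 156 is true
Combine:
[1] false AND true AND false = false
[2.3] NOT true = false
[2] true AND true AND false = false
[3.1] NOT false = true
[3] true AND false AND false = false
[4.1] NOT true = false
[4.2] NOT false = true
[4] false AND true = false
[5] true AND false = false
[6.1] NOT false = true
[6] true AND false AND false = false
[7.1] NOT true = false
[7.2] NOT false = true
[7] false AND true = false
[8] false AND true AND true = false
[root] false OR false OR false OR false OR false OR false OR false OR false = false
Overall: false → refused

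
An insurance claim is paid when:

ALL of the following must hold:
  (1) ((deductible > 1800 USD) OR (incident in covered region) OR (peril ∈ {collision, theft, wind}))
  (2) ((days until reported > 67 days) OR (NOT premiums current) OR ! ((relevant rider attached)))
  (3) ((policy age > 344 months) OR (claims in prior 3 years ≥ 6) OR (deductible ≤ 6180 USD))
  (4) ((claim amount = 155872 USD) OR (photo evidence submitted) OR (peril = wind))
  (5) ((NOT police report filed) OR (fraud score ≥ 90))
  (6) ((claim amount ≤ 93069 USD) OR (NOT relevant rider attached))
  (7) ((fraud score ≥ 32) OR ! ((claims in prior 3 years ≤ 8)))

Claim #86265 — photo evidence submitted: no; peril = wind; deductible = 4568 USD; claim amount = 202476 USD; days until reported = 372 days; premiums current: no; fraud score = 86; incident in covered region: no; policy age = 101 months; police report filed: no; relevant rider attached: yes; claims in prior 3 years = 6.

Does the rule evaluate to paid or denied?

Atomic conditions:
  deductible > 1800 USD: 4568 > 1800 is true
  incident in covered region: no → false
  peril ∈ {collision, theft, wind}: wind is in the set → true
  days until reported > 67 days: 372 > 67 is true
  NOT premiums current: no → true
  relevant rider attached: yes → true
  policy age > 344 months: 101 > 344 is false
  claims in prior 3 years ≥ 6: 6 ≥ 6 is true
  deductible ≤ 6180 USD: 4568 ≤ 6180 is true
  claim amount = 155872 USD: 202476 == 155872 is false
  photo evidence submitted: no → false
  peril = wind: wind == wind is true
  NOT police report filed: no → true
  fraud score ≥ 90: 86 ≥ 90 is false
  claim amount ≤ 93069 USD: 202476 ≤ 93069 is false
  NOT relevant rider attached: yes → false
  fraud score ≥ 32: 86 ≥ 32 is true
  claims in prior 3 years ≤ 8: 6 ≤ 8 is true
Combine:
[1] true OR false OR true = true
[2.3] NOT true = false
[2] true OR true OR false = true
[3] false OR true OR true = true
[4] false OR false OR true = true
[5] true OR false = true
[6] false OR false = false
[7.2] NOT true = false
[7] true OR false = true
[root] true AND true AND true AND true AND true AND false AND true = false
Overall: false → denied

Denied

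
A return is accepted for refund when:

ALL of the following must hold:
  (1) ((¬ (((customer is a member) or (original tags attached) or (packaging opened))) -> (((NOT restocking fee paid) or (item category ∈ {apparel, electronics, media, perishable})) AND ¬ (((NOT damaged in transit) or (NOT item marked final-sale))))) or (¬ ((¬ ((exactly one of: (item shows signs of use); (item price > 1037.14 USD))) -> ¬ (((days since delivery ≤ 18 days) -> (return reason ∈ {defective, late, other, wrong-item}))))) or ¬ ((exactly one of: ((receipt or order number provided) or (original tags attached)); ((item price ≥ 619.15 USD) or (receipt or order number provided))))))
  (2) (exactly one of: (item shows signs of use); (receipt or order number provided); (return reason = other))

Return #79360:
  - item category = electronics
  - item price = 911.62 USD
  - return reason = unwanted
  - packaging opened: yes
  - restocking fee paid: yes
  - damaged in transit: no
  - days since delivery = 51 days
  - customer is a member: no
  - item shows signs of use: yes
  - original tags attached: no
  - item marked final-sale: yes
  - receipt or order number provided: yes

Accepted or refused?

Atomic conditions:
  customer is a member: no → false
  original tags attached: no → false
  packaging opened: yes → true
  NOT restocking fee paid: yes → false
  item category ∈ {apparel, electronics, media, perishable}: electronics is in the set → true
  NOT damaged in transit: no → true
  NOT item marked final-sale: yes → false
  item shows signs of use: yes → true
  item price > 1037.14 USD: 911.62 > 1037.14 is false
  days since delivery ≤ 18 days: 51 ≤ 18 is false
  return reason ∈ {defective, late, other, wrong-item}: unwanted is not in the set → false
  receipt or order number provided: yes → true
  item price ≥ 619.15 USD: 911.62 ≥ 619.15 is true
  return reason = other: unwanted == other is false
Combine:
[1.1.1.1] false OR false OR true = true
[1.1.1] NOT true = false
[1.1.2.1] false OR true = true
[1.1.2.2.1] true OR false = true
[1.1.2.2] NOT true = false
[1.1.2] true AND false = false
[1.1] false → false (antecedent false ⇒ implication holds) = true
[1.2.1.1.1.1] exactly-one(true, false) = true
[1.2.1.1.1] NOT true = false
[1.2.1.1.2.1] false → false (antecedent false ⇒ implication holds) = true
[1.2.1.1.2] NOT true = false
[1.2.1.1] false → false (antecedent false ⇒ implication holds) = true
[1.2.1] NOT true = false
[1.2.2.1.1] true OR false = true
[1.2.2.1.2] true OR true = true
[1.2.2.1] exactly-one(true, true) = false
[1.2.2] NOT false = true
[1.2] false OR true = true
[1] true OR true = true
[2] exactly-one(true, true, false) = false
[root] true AND false = false
Overall: false → refused

Refused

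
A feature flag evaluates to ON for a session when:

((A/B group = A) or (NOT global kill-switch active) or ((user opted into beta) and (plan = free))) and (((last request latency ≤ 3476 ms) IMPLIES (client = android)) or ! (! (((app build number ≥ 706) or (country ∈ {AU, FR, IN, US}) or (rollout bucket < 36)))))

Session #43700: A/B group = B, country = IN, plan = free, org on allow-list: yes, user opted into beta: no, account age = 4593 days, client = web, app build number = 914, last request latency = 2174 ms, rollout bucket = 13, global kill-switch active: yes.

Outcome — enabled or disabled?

Atomic conditions:
  A/B group = A: B == A is false
  NOT global kill-switch active: yes → false
  user opted into beta: no → false
  plan = free: free == free is true
  last request latency ≤ 3476 ms: 2174 ≤ 3476 is true
  client = android: web == android is false
  app build number ≥ 706: 914 ≥ 706 is true
  country ∈ {AU, FR, IN, US}: IN is in the set → true
  rollout bucket < 36: 13 < 36 is true
Combine:
[1.3] false AND true = false
[1] false OR false OR false = false
[2.1] true → false = false
[2.2.1.1] true OR true OR true = true
[2.2.1] NOT true = false
[2.2] NOT false = true
[2] false OR true = true
[root] false AND true = false
Overall: false → disabled

Disabled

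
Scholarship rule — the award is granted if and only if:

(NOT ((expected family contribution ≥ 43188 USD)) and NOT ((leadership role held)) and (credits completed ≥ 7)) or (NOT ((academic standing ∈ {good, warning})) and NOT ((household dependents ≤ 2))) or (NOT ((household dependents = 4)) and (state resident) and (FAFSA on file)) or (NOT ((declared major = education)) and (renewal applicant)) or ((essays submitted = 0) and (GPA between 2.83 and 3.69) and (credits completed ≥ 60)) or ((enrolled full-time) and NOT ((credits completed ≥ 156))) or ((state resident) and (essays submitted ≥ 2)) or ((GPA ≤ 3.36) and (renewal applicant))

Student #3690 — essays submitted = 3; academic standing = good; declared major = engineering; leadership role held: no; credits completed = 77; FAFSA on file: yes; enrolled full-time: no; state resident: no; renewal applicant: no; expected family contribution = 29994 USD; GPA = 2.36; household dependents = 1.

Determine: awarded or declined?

Atomic conditions:
  expected family contribution ≥ 43188 USD: 29994 ≥ 43188 is false
  leadership role held: no → false
  credits completed ≥ 7: 77 ≥ 7 is true
  academic standing ∈ {good, warning}: good is in the set → true
  household dependents ≤ 2: 1 ≤ 2 is true
  household dependents = 4: 1 == 4 is false
  state resident: no → false
  FAFSA on file: yes → true
  declared major = education: engineering == education is false
  renewal applicant: no → false
  essays submitted = 0: 3 == 0 is false
  GPA between 2.83 and 3.69: 2.36 in [2.83, 3.69] is false
  credits completed ≥ 60: 77 ≥ 60 is true
  enrolled full-time: no → false
  credits completed ≥ 156: 77 ≥ 156 is false
  essays submitted ≥ 2: 3 ≥ 2 is true
  GPA ≤ 3.36: 2.36 ≤ 3.36 is true
Combine:
[1.1] NOT false = true
[1.2] NOT false = true
[1] true AND true AND true = true
[2.1] NOT true = false
[2.2] NOT true = false
[2] false AND false = false
[3.1] NOT false = true
[3] true AND false AND true = false
[4.1] NOT false = true
[4] true AND false = false
[5] false AND false AND true = false
[6.2] NOT false = true
[6] false AND true = false
[7] false AND true = false
[8] true AND false = false
[root] true OR false OR false OR false OR false OR false OR false OR false = true
Overall: true → awarded

Awarded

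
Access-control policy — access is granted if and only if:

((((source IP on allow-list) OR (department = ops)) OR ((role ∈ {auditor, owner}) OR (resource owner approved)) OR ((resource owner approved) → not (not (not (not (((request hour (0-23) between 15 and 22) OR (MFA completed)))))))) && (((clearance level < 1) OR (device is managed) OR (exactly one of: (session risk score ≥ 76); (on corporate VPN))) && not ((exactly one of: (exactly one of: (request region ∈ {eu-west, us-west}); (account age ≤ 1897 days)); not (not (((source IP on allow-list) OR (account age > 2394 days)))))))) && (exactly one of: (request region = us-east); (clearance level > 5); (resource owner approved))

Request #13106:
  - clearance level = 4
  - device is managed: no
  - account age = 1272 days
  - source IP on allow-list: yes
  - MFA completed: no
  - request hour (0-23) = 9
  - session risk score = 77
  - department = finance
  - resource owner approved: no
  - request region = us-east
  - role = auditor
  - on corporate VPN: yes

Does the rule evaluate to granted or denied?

Atomic conditions:
  source IP on allow-list: yes → true
  department = ops: finance == ops is false
  role ∈ {auditor, owner}: auditor is in the set → true
  resource owner approved: no → false
  request hour (0-23) between 15 and 22: 9 in [15, 22] is false
  MFA completed: no → false
  clearance level < 1: 4 < 1 is false
  device is managed: no → false
  session risk score ≥ 76: 77 ≥ 76 is true
  on corporate VPN: yes → true
  request region ∈ {eu-west, us-west}: us-east is not in the set → false
  account age ≤ 1897 days: 1272 ≤ 1897 is true
  account age > 2394 days: 1272 > 2394 is false
  request region = us-east: us-east == us-east is true
  clearance level > 5: 4 > 5 is false
Combine:
[1.1.1] true OR false = true
[1.1.2] true OR false = true
[1.1.3.2.1.1.1.1] false OR false = false
[1.1.3.2.1.1.1] NOT false = true
[1.1.3.2.1.1] NOT true = false
[1.1.3.2.1] NOT false = true
[1.1.3.2] NOT true = false
[1.1.3] false → false (antecedent false ⇒ implication holds) = true
[1.1] true OR true OR true = true
[1.2.1.3] exactly-one(true, true) = false
[1.2.1] false OR false OR false = false
[1.2.2.1.1] exactly-one(false, true) = true
[1.2.2.1.2.1.1] true OR false = true
[1.2.2.1.2.1] NOT true = false
[1.2.2.1.2] NOT false = true
[1.2.2.1] exactly-one(true, true) = false
[1.2.2] NOT false = true
[1.2] false AND true = false
[1] true AND false = false
[2] exactly-one(true, false, false) = true
[root] false AND true = false
Overall: false → denied

Denied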